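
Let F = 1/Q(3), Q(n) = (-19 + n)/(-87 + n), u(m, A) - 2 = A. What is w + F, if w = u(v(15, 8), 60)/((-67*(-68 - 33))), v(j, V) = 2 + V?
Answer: 142355/27068 ≈ 5.2592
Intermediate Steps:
u(m, A) = 2 + A
Q(n) = (-19 + n)/(-87 + n)
F = 21/4 (F = 1/((-19 + 3)/(-87 + 3)) = 1/(-16/(-84)) = 1/(-1/84*(-16)) = 1/(4/21) = 21/4 ≈ 5.2500)
w = 62/6767 (w = (2 + 60)/((-67*(-68 - 33))) = 62/((-67*(-101))) = 62/6767 ≈ 0.0091621)
w + F = 62/6767 + 21/4 = 142355/27068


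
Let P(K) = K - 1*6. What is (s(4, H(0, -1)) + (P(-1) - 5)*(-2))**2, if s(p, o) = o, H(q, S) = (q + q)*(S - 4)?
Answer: 576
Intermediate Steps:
P(K) = -6 + K (P(K) = K - 6 = -6 + K)
H(q, S) = 2*q*(-4 + S) (H(q, S) = (2*q)*(-4 + S) = 2*q*(-4 + S))
(s(4, H(0, -1)) + (P(-1) - 5)*(-2))**2 = (2*0*(-4 - 1) + ((-6 - 1) - 5)*(-2))**2 = (2*0*(-5) + (-7 - 5)*(-2))**2 = (0 - 12*(-2))**2 = (0 + 24)**2 = 24**2 = 576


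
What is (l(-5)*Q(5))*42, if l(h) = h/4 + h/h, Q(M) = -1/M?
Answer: 21/10 ≈ 2.1000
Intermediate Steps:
l(h) = 1 + h/4 (l(h) = h*(¼) + 1 = h/4 + 1 = 1 + h/4)
(l(-5)*Q(5))*42 = ((1 + (¼)*(-5))*(-1/5))*42 = ((1 - 5/4)*(-1*⅕))*42 = -¼*(-⅕)*42 = (1/20)*42 = 21/10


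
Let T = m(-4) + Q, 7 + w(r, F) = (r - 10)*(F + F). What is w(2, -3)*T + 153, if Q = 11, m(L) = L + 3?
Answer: 563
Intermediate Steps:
m(L) = 3 + L
w(r, F) = -7 + 2*F*(-10 + r) (w(r, F) = -7 + (r - 10)*(F + F) = -7 + (-10 + r)*(2*F) = -7 + 2*F*(-10 + r))
T = 10 (T = (3 - 4) + 11 = -1 + 11 = 10)
w(2, -3)*T + 153 = (-7 - 20*(-3) + 2*(-3)*2)*10 + 153 = (-7 + 60 - 12)*10 + 153 = 41*10 + 153 = 410 + 153 = 563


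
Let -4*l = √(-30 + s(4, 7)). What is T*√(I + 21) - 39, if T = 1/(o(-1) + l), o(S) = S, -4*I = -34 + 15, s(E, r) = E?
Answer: -39 - 4*√103/21 + I*√2678/21 ≈ -40.933 + 2.4643*I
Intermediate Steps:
I = 19/4 (I = -(-34 + 15)/4 = -¼*(-19) = 19/4 ≈ 4.7500)
l = -I*√26/4 (l = -√(-30 + 4)/4 = -I*√26/4 ≈ -1.2748*I)
T = 1/(-1 - I*√26/4) ≈ -0.38095 + 0.48562*I
T*√(I + 21) - 39 = (-8/21 + 2*I*√26/21)*√(19/4 + 21) - 39 = (-8/21 + 2*I*√26/21)*√(103/4) - 39 = (-8/21 + 2*I*√26/21)*(√103/2) - 39 = √103*(-8/21 + 2*I*√26/21)/2 - 39 = -39 + √103*(-8/21 + 2*I*√26/21)/2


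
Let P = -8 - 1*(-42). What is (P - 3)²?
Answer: 961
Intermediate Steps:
P = 34 (P = -8 + 42 = 34)
(P - 3)² = (34 - 3)² = 31² = 961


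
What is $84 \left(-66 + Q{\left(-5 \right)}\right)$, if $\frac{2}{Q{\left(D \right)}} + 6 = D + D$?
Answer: $- \frac{11109}{2} \approx -5554.5$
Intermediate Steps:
$Q{\left(D \right)} = \frac{2}{-6 + 2 D}$ ($Q{\left(D \right)} = \frac{2}{-6 + \left(D + D\right)} = \frac{2}{-6 + 2 D}$)
$84 \left(-66 + Q{\left(-5 \right)}\right) = 84 \left(-66 + \frac{1}{-3 - 5}\right) = 84 \left(-66 + \frac{1}{-8}\right) = 84 \left(-66 - \frac{1}{8}\right) = 84 \left(- \frac{529}{8}\right) = - \frac{11109}{2}$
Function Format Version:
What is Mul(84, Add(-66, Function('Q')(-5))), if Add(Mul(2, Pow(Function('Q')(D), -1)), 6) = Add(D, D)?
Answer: Rational(-11109, 2) ≈ -5554.5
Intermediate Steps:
Function('Q')(D) = Mul(2, Pow(Add(-6, Mul(2, D)), -1)) (Function('Q')(D) = Mul(2, Pow(Add(-6, Add(D, D)), -1)) = Mul(2, Pow(Add(-6, Mul(2, D)), -1)))
Mul(84, Add(-66, Function('Q')(-5))) = Mul(84, Add(-66, Pow(Add(-3, -5), -1))) = Mul(84, Add(-66, Pow(-8, -1))) = Mul(84, Add(-66, Rational(-1, 8))) = Mul(84, Rational(-529, 8)) = Rational(-11109, 2)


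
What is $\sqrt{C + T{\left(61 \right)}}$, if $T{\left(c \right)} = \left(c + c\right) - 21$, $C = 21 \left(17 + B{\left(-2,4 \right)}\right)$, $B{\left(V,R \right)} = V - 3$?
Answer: $\sqrt{353} \approx 18.788$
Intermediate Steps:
$B{\left(V,R \right)} = -3 + V$ ($B{\left(V,R \right)} = V - 3 = -3 + V$)
$C = 252$ ($C = 21 \left(17 - 5\right) = 21 \cdot 12 = 252$)
$T{\left(c \right)} = -21 + 2 c$ ($T{\left(c \right)} = 2 c - 21 = -21 + 2 c$)
$\sqrt{C + T{\left(61 \right)}} = \sqrt{252 + \left(-21 + 2 \cdot 61\right)} = \sqrt{252 + \left(-21 + 122\right)} = \sqrt{252 + 101} = \sqrt{353}$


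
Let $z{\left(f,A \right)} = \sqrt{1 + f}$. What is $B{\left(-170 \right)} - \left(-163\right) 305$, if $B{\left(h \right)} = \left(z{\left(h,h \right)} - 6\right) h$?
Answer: $50735 - 2210 i \approx 50735.0 - 2210.0 i$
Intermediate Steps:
$B{\left(h \right)} = h \left(-6 + \sqrt{1 + h}\right)$ ($B{\left(h \right)} = \left(\sqrt{1 + h} - 6\right) h = \left(-6 + \sqrt{1 + h}\right) h = h \left(-6 + \sqrt{1 + h}\right)$)
$B{\left(-170 \right)} - \left(-163\right) 305 = - 170 \left(-6 + \sqrt{1 - 170}\right) - \left(-163\right) 305 = - 170 \left(-6 + \sqrt{-169}\right) - -49715 = - 170 \left(-6 + 13 i\right) + 49715 = \left(1020 - 2210 i\right) + 49715 = 50735 - 2210 i$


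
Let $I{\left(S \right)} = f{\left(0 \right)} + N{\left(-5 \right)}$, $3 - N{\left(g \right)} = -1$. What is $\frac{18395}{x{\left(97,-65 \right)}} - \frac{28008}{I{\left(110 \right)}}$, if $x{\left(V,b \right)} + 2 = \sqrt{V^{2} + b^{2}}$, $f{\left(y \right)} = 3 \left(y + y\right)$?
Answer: $- \frac{9540047}{1363} + \frac{3679 \sqrt{13634}}{2726} \approx -6841.7$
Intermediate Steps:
$N{\left(g \right)} = 4$ ($N{\left(g \right)} = 3 - -1 = 3 + 1 = 4$)
$f{\left(y \right)} = 6 y$ ($f{\left(y \right)} = 3 \cdot 2 y = 6 y$)
$x{\left(V,b \right)} = -2 + \sqrt{V^{2} + b^{2}}$
$I{\left(S \right)} = 4$ ($I{\left(S \right)} = 6 \cdot 0 + 4 = 0 + 4 = 4$)
$\frac{18395}{x{\left(97,-65 \right)}} - \frac{28008}{I{\left(110 \right)}} = \frac{18395}{-2 + \sqrt{97^{2} + \left(-65\right)^{2}}} - \frac{28008}{4} = \frac{18395}{-2 + \sqrt{9409 + 4225}} - 7002 = \frac{18395}{-2 + \sqrt{13634}} - 7002 = -7002 + \frac{18395}{-2 + \sqrt{13634}}$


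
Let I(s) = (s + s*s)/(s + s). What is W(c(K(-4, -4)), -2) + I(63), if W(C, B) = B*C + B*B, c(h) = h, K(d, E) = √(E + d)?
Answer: 36 - 4*I*√2 ≈ 36.0 - 5.6569*I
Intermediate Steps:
W(C, B) = B² + B*C (W(C, B) = B*C + B² = B² + B*C)
I(s) = (s + s²)/(2*s) (I(s) = (s + s²)/((2*s)) = (s + s²)*(1/(2*s)) = (s + s²)/(2*s))
W(c(K(-4, -4)), -2) + I(63) = -2*(-2 + √(-4 - 4)) + (½ + (½)*63) = -2*(-2 + √(-8)) + (½ + 63/2) = -2*(-2 + 2*I*√2) + 32 = (4 - 4*I*√2) + 32 = 36 - 4*I*√2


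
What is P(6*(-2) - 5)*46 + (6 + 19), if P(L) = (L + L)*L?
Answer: 26613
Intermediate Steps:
P(L) = 2*L² (P(L) = (2*L)*L = 2*L²)
P(6*(-2) - 5)*46 + (6 + 19) = (2*(6*(-2) - 5)²)*46 + (6 + 19) = (2*(-12 - 5)²)*46 + 25 = (2*(-17)²)*46 + 25 = (2*289)*46 + 25 = 578*46 + 25 = 26588 + 25 = 26613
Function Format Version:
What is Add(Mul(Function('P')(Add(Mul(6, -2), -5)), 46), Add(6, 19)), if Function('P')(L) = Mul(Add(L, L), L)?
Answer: 26613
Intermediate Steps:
Function('P')(L) = Mul(2, Pow(L, 2)) (Function('P')(L) = Mul(Mul(2, L), L) = Mul(2, Pow(L, 2)))
Add(Mul(Function('P')(Add(Mul(6, -2), -5)), 46), Add(6, 19)) = Add(Mul(Mul(2, Pow(Add(Mul(6, -2), -5), 2)), 46), Add(6, 19)) = Add(Mul(Mul(2, Pow(Add(-12, -5), 2)), 46), 25) = Add(Mul(Mul(2, Pow(-17, 2)), 46), 25) = Add(Mul(Mul(2, 289), 46), 25) = Add(Mul(578, 46), 25) = Add(26588, 25) = 26613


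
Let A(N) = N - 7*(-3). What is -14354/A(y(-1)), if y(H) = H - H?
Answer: -14354/21 ≈ -683.52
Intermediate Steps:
y(H) = 0
A(N) = 21 + N (A(N) = N + 21 = 21 + N)
-14354/A(y(-1)) = -14354/(21 + 0) = -14354/21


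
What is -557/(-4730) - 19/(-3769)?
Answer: 2189203/17827370 ≈ 0.12280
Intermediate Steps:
-557/(-4730) - 19/(-3769) = -557*(-1/4730) - 19*(-1/3769) = 557/4730 + 19/3769 = 2189203/17827370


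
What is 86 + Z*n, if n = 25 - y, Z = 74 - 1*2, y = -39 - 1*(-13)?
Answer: 3758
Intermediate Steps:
y = -26 (y = -39 + 13 = -26)
Z = 72 (Z = 74 - 2 = 72)
n = 51 (n = 25 - 1*(-26) = 25 + 26 = 51)
86 + Z*n = 86 + 72*51 = 86 + 3672 = 3758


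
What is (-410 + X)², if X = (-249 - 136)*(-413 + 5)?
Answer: 24545488900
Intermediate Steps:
X = 157080 (X = -385*(-408) = 157080)
(-410 + X)² = (-410 + 157080)² = 156670² = 24545488900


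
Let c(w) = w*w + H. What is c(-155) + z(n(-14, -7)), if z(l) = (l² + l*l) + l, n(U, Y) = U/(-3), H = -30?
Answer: 216389/9 ≈ 24043.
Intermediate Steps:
n(U, Y) = -U/3 (n(U, Y) = U*(-⅓) = -U/3)
c(w) = -30 + w² (c(w) = w*w - 30 = w² - 30 = -30 + w²)
z(l) = l + 2*l² (z(l) = (l² + l²) + l = 2*l² + l = l + 2*l²)
c(-155) + z(n(-14, -7)) = (-30 + (-155)²) + (-⅓*(-14))*(1 + 2*(-⅓*(-14))) = (-30 + 24025) + 14*(1 + 2*(14/3))/3 = 23995 + 14*(1 + 28/3)/3 = 23995 + (14/3)*(31/3) = 23995 + 434/9 = 216389/9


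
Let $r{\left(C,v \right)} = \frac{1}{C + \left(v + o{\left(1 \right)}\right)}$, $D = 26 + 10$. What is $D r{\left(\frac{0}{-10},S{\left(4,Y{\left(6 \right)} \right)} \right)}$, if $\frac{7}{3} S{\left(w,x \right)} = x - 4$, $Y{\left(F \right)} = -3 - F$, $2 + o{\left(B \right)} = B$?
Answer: $- \frac{126}{23} \approx -5.4783$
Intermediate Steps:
$D = 36$
$o{\left(B \right)} = -2 + B$
$S{\left(w,x \right)} = - \frac{12}{7} + \frac{3 x}{7}$ ($S{\left(w,x \right)} = \frac{3 \left(x - 4\right)}{7} = \frac{3 \left(-4 + x\right)}{7} = - \frac{12}{7} + \frac{3 x}{7}$)
$r{\left(C,v \right)} = \frac{1}{-1 + C + v}$ ($r{\left(C,v \right)} = \frac{1}{C + \left(v + \left(-2 + 1\right)\right)} = \frac{1}{C + \left(v - 1\right)} = \frac{1}{C + \left(-1 + v\right)} = \frac{1}{-1 + C + v}$)
$D r{\left(\frac{0}{-10},S{\left(4,Y{\left(6 \right)} \right)} \right)} = \frac{36}{-1 + \frac{0}{-10} + \left(- \frac{12}{7} + \frac{3 \left(-3 - 6\right)}{7}\right)} = \frac{36}{-1 + 0 \left(- \frac{1}{10}\right) + \left(- \frac{12}{7} + \frac{3 \left(-3 - 6\right)}{7}\right)} = \frac{36}{-1 + 0 + \left(- \frac{12}{7} + \frac{3}{7} \left(-9\right)\right)} = \frac{36}{-1 + 0 - \frac{39}{7}} = \frac{36}{- \frac{46}{7}} = 36 \left(- \frac{7}{46}\right) = - \frac{126}{23}$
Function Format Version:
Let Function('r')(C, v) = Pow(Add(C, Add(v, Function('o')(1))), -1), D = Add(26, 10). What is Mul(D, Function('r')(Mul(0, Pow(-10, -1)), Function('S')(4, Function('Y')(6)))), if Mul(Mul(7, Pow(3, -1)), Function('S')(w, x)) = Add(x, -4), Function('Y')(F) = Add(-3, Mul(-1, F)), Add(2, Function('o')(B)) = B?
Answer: Rational(-126, 23) ≈ -5.4783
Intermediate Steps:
D = 36
Function('o')(B) = Add(-2, B)
Function('S')(w, x) = Add(Rational(-12, 7), Mul(Rational(3, 7), x)) (Function('S')(w, x) = Mul(Rational(3, 7), Add(x, -4)) = Mul(Rational(3, 7), Add(-4, x)) = Add(Rational(-12, 7), Mul(Rational(3, 7), x)))
Function('r')(C, v) = Pow(Add(-1, C, v), -1) (Function('r')(C, v) = Pow(Add(C, Add(v, Add(-2, 1))), -1) = Pow(Add(C, Add(v, -1)), -1) = Pow(Add(C, Add(-1, v)), -1) = Pow(Add(-1, C, v), -1))
Mul(D, Function('r')(Mul(0, Pow(-10, -1)), Function('S')(4, Function('Y')(6)))) = Mul(36, Pow(Add(-1, Mul(0, Pow(-10, -1)), Add(Rational(-12, 7), Mul(Rational(3, 7), Add(-3, Mul(-1, 6))))), -1)) = Mul(36, Pow(Add(-1, Mul(0, Rational(-1, 10)), Add(Rational(-12, 7), Mul(Rational(3, 7), Add(-3, -6)))), -1)) = Mul(36, Pow(Add(-1, 0, Add(Rational(-12, 7), Mul(Rational(3, 7), -9))), -1)) = Mul(36, Pow(Add(-1, 0, Add(Rational(-12, 7), Rational(-27, 7))), -1)) = Mul(36, Pow(Add(-1, 0, Rational(-39, 7)), -1)) = Mul(36, Pow(Rational(-46, 7), -1)) = Mul(36, Rational(-7, 46)) = Rational(-126, 23)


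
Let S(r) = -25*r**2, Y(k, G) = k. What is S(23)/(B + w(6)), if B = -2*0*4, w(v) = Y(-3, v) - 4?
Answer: 13225/7 ≈ 1889.3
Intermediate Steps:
w(v) = -7 (w(v) = -3 - 4 = -7)
B = 0 (B = 0*4 = 0)
S(23)/(B + w(6)) = (-25*23**2)/(0 - 7) = (-25*529)/(-7) = -1/7*(-13225) = 13225/7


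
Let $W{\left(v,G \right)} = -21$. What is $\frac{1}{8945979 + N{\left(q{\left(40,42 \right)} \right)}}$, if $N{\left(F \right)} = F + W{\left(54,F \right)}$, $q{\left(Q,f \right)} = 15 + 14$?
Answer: $\frac{1}{8945987} \approx 1.1178 \cdot 10^{-7}$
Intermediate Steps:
$q{\left(Q,f \right)} = 29$
$N{\left(F \right)} = -21 + F$ ($N{\left(F \right)} = F - 21 = -21 + F$)
$\frac{1}{8945979 + N{\left(q{\left(40,42 \right)} \right)}} = \frac{1}{8945979 + \left(-21 + 29\right)} = \frac{1}{8945979 + 8} = \frac{1}{8945987}$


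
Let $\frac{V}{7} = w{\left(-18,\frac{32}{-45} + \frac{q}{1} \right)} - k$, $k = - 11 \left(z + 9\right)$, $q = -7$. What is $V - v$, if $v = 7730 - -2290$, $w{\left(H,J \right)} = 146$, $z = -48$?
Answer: $-12001$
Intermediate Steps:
$k = 429$ ($k = - 11 \left(-48 + 9\right) = \left(-11\right) \left(-39\right) = 429$)
$v = 10020$ ($v = 7730 + 2290 = 10020$)
$V = -1981$ ($V = 7 \left(146 - 429\right) = 7 \left(-283\right) = -1981$)
$V - v = -1981 - 10020 = -12001$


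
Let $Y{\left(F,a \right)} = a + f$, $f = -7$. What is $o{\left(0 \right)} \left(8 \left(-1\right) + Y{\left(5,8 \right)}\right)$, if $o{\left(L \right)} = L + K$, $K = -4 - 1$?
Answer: $35$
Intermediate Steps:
$Y{\left(F,a \right)} = -7 + a$ ($Y{\left(F,a \right)} = a - 7 = -7 + a$)
$K = -5$ ($K = -4 - 1 = -5$)
$o{\left(L \right)} = -5 + L$ ($o{\left(L \right)} = L - 5 = -5 + L$)
$o{\left(0 \right)} \left(8 \left(-1\right) + Y{\left(5,8 \right)}\right) = \left(-5 + 0\right) \left(8 \left(-1\right) + \left(-7 + 8\right)\right) = - 5 \left(-8 + 1\right) = \left(-5\right) \left(-7\right) = 35$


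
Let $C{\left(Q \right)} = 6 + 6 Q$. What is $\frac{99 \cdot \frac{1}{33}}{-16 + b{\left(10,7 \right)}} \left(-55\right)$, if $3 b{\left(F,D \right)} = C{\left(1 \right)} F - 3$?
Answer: $- \frac{165}{23} \approx -7.1739$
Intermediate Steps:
$b{\left(F,D \right)} = -1 + 4 F$ ($b{\left(F,D \right)} = \frac{\left(6 + 6 \cdot 1\right) F - 3}{3} = \frac{\left(6 + 6\right) F - 3}{3} = \frac{12 F - 3}{3} = \frac{-3 + 12 F}{3} = -1 + 4 F$)
$\frac{99 \cdot \frac{1}{33}}{-16 + b{\left(10,7 \right)}} \left(-55\right) = \frac{99 \cdot \frac{1}{33}}{-16 + \left(-1 + 4 \cdot 10\right)} \left(-55\right) = \frac{99 \cdot \frac{1}{33}}{-16 + \left(-1 + 40\right)} \left(-55\right) = \frac{1}{-16 + 39} \cdot 3 \left(-55\right) = \frac{1}{23} \cdot 3 \left(-55\right) = \frac{3}{23} \left(-55\right) = - \frac{165}{23}$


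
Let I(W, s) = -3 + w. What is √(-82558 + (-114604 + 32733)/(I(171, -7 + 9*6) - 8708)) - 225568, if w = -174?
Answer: -225568 + I*√6516667345715/8885 ≈ -2.2557e+5 + 287.31*I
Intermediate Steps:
I(W, s) = -177 (I(W, s) = -3 - 174 = -177)
√(-82558 + (-114604 + 32733)/(I(171, -7 + 9*6) - 8708)) - 225568 = √(-82558 + (-114604 + 32733)/(-177 - 8708)) - 225568 = √(-82558 - 81871/(-8885)) - 225568 = √(-82558 - 81871*(-1/8885)) - 225568 = √(-82558 + 81871/8885) - 225568 = √(-733445959/8885) - 225568 = I*√6516667345715/8885 - 225568 = -225568 + I*√6516667345715/8885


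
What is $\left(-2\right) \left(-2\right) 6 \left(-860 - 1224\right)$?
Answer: $-50016$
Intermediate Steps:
$\left(-2\right) \left(-2\right) 6 \left(-860 - 1224\right) = 4 \cdot 6 \left(-2084\right) = 24 \left(-2084\right) = -50016$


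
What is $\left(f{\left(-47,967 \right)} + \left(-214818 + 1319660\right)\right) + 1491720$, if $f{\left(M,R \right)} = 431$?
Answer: $2596993$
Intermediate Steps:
$\left(f{\left(-47,967 \right)} + \left(-214818 + 1319660\right)\right) + 1491720 = \left(431 + \left(-214818 + 1319660\right)\right) + 1491720 = \left(431 + 1104842\right) + 1491720 = 1105273 + 1491720 = 2596993$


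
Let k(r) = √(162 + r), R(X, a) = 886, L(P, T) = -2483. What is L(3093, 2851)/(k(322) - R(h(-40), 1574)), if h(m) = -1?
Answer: 2483/864 ≈ 2.8738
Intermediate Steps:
L(3093, 2851)/(k(322) - R(h(-40), 1574)) = -2483/(√(162 + 322) - 1*886) = -2483/(√484 - 886) = -2483/(22 - 886) = -2483/(-864) = -2483*(-1/864) = 2483/864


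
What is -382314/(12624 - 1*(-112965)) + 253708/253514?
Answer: -10843169564/5306428291 ≈ -2.0434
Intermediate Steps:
-382314/(12624 - 1*(-112965)) + 253708/253514 = -382314/(12624 + 112965) + 253708*(1/253514) = -382314/125589 + 126854/126757 = -382314*1/125589 + 126854/126757 = -127438/41863 + 126854/126757 = -10843169564/5306428291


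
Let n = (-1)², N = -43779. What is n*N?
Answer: -43779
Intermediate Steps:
n = 1
n*N = 1*(-43779) = -43779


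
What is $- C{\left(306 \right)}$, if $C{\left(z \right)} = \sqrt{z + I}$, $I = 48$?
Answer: $- \sqrt{354} \approx -18.815$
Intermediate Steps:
$C{\left(z \right)} = \sqrt{48 + z}$ ($C{\left(z \right)} = \sqrt{z + 48} = \sqrt{48 + z}$)
$- C{\left(306 \right)} = - \sqrt{48 + 306} = - \sqrt{354}$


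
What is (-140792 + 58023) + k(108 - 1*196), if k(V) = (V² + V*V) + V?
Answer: -67369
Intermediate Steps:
k(V) = V + 2*V² (k(V) = (V² + V²) + V = 2*V² + V = V + 2*V²)
(-140792 + 58023) + k(108 - 1*196) = (-140792 + 58023) + (108 - 1*196)*(1 + 2*(108 - 1*196)) = -82769 + (108 - 196)*(1 + 2*(108 - 196)) = -82769 - 88*(1 + 2*(-88)) = -82769 - 88*(1 - 176) = -82769 - 88*(-175) = -82769 + 15400 = -67369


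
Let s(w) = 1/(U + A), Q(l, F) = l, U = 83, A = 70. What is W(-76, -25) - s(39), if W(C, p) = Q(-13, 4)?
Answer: -1990/153 ≈ -13.007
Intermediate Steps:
W(C, p) = -13
s(w) = 1/153 (s(w) = 1/(83 + 70) = 1/153)
W(-76, -25) - s(39) = -13 - 1*1/153 = -13 - 1/153 = -1990/153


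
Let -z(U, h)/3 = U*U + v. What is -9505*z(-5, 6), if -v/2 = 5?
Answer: 427725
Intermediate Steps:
v = -10 (v = -2*5 = -10)
z(U, h) = 30 - 3*U² (z(U, h) = -3*(U*U - 10) = -3*(U² - 10) = -3*(-10 + U²) = 30 - 3*U²)
-9505*z(-5, 6) = -9505*(30 - 3*(-5)²) = -9505*(30 - 3*25) = -9505*(30 - 75) = -9505*(-45) = 427725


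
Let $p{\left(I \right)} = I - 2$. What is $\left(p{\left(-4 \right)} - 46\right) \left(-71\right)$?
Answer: $3692$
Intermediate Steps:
$p{\left(I \right)} = -2 + I$
$\left(p{\left(-4 \right)} - 46\right) \left(-71\right) = \left(\left(-2 - 4\right) - 46\right) \left(-71\right) = \left(-6 - 46\right) \left(-71\right) = \left(-52\right) \left(-71\right) = 3692$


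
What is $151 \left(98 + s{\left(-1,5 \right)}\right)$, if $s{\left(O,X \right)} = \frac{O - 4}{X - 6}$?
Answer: $15553$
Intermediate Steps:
$s{\left(O,X \right)} = \frac{-4 + O}{-6 + X}$ ($s{\left(O,X \right)} = \frac{O - 4}{-6 + X} = \frac{-4 + O}{-6 + X}$)
$151 \left(98 + s{\left(-1,5 \right)}\right) = 151 \left(98 + \frac{-4 - 1}{-6 + 5}\right) = 151 \left(98 + \frac{1}{-1} \left(-5\right)\right) = 151 \left(98 - -5\right) = 151 \left(98 + 5\right) = 151 \cdot 103 = 15553$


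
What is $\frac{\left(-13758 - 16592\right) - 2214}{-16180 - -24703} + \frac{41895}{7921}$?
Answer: $\frac{99131641}{67510683} \approx 1.4684$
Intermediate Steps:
$\frac{\left(-13758 - 16592\right) - 2214}{-16180 - -24703} + \frac{41895}{7921} = \frac{-30350 - 2214}{-16180 + 24703} + 41895 \cdot \frac{1}{7921} = - \frac{32564}{8523} + \frac{41895}{7921} = \frac{99131641}{67510683}$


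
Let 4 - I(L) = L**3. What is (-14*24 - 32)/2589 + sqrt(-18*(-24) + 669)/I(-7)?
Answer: -368/2589 + sqrt(1101)/347 ≈ -0.046516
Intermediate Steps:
I(L) = 4 - L**3
(-14*24 - 32)/2589 + sqrt(-18*(-24) + 669)/I(-7) = (-14*24 - 32)/2589 + sqrt(-18*(-24) + 669)/(4 - 1*(-7)**3) = (-336 - 32)*(1/2589) + sqrt(432 + 669)/(4 - 1*(-343)) = -368*1/2589 + sqrt(1101)/(4 + 343) = -368/2589 + sqrt(1101)/347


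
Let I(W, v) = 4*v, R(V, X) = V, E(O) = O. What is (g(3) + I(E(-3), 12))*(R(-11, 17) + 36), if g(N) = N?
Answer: 1275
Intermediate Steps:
(g(3) + I(E(-3), 12))*(R(-11, 17) + 36) = (3 + 4*12)*(-11 + 36) = (3 + 48)*25 = 51*25 = 1275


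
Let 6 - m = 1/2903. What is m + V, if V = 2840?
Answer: 8261937/2903 ≈ 2846.0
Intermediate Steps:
m = 17417/2903 (m = 6 - 1/2903 = 17417/2903 ≈ 5.9997)
m + V = 17417/2903 + 2840 = 8261937/2903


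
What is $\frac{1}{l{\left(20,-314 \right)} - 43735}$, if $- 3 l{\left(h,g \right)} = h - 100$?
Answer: $- \frac{3}{131125} \approx -2.2879 \cdot 10^{-5}$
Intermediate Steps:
$l{\left(h,g \right)} = \frac{100}{3} - \frac{h}{3}$ ($l{\left(h,g \right)} = - \frac{h - 100}{3} = - \frac{-100 + h}{3} = \frac{100}{3} - \frac{h}{3}$)
$\frac{1}{l{\left(20,-314 \right)} - 43735} = \frac{1}{\left(\frac{100}{3} - \frac{20}{3}\right) - 43735} = \frac{1}{\frac{80}{3} - 43735} = \frac{1}{- \frac{131125}{3}} = - \frac{3}{131125}$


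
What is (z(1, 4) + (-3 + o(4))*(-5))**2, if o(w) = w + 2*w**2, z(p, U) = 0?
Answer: 27225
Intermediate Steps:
(z(1, 4) + (-3 + o(4))*(-5))**2 = (0 + (-3 + 4*(1 + 2*4))*(-5))**2 = (0 + (-3 + 4*(1 + 8))*(-5))**2 = (0 + (-3 + 4*9)*(-5))**2 = (0 + (-3 + 36)*(-5))**2 = (0 + 33*(-5))**2 = (0 - 165)**2 = (-165)**2 = 27225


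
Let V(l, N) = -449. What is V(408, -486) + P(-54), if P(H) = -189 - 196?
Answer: -834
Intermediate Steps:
P(H) = -385
V(408, -486) + P(-54) = -449 - 385 = -834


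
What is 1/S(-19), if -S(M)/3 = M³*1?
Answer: 1/20577 ≈ 4.8598e-5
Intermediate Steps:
S(M) = -3*M³
1/S(-19) = 1/(-3*(-19)³) = 1/(-3*(-6859)) = 1/20577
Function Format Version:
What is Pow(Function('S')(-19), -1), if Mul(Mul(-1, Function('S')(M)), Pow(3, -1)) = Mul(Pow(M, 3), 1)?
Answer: Rational(1, 20577) ≈ 4.8598e-5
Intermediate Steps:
Function('S')(M) = Mul(-3, Pow(M, 3)) (Function('S')(M) = Mul(-3, Mul(Pow(M, 3), 1)) = Mul(-3, Pow(M, 3)))
Pow(Function('S')(-19), -1) = Pow(Mul(-3, Pow(-19, 3)), -1) = Pow(Mul(-3, -6859), -1) = Pow(20577, -1) = Rational(1, 20577)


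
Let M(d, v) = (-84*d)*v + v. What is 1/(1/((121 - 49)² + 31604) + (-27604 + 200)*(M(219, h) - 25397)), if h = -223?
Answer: -36788/4109865521938175 ≈ -8.9511e-12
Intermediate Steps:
M(d, v) = v - 84*d*v (M(d, v) = -84*d*v + v = v - 84*d*v)
1/(1/((121 - 49)² + 31604) + (-27604 + 200)*(M(219, h) - 25397)) = 1/(1/((121 - 49)² + 31604) + (-27604 + 200)*(-223*(1 - 84*219) - 25397)) = 1/(1/(72² + 31604) - 27404*(-223*(1 - 18396) - 25397)) = 1/(1/(5184 + 31604) - 27404*(-223*(-18395) - 25397)) = 1/(1/36788 - 27404*(4102085 - 25397)) = 1/(1/36788 - 27404*4076688) = 1/(1/36788 - 111717557952) = 1/(-4109865521938175/36788) = -36788/4109865521938175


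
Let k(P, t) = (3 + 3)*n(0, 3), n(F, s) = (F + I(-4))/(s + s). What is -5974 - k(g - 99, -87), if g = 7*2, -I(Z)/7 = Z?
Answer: -6002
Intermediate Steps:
I(Z) = -7*Z
g = 14
n(F, s) = (28 + F)/(2*s) (n(F, s) = (F - 7*(-4))/(s + s) = (F + 28)/((2*s)) = (28 + F)*(1/(2*s)) = (28 + F)/(2*s))
k(P, t) = 28 (k(P, t) = (3 + 3)*((½)*(28 + 0)/3) = 6*((½)*(⅓)*28) = 6*(14/3) = 28)
-5974 - k(g - 99, -87) = -5974 - 1*28 = -5974 - 28 = -6002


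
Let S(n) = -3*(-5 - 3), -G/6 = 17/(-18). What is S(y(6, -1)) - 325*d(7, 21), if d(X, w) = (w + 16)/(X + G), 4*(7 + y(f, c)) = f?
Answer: -35163/38 ≈ -925.34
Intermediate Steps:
y(f, c) = -7 + f/4
G = 17/3 (G = -102/(-18) = -102*(-1)/18 = -6*(-17/18) = 17/3 ≈ 5.6667)
S(n) = 24 (S(n) = -3*(-8) = 24)
d(X, w) = (16 + w)/(17/3 + X) (d(X, w) = (w + 16)/(X + 17/3) = (16 + w)/(17/3 + X))
S(y(6, -1)) - 325*d(7, 21) = 24 - 975*(16 + 21)/(17 + 3*7) = 24 - 975*37/(17 + 21) = 24 - 975*37/38 = 24 - 325*111/38 = 24 - 36075/38 = -35163/38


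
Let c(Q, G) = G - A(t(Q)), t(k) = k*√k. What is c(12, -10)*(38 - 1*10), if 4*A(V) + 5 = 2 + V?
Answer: -259 - 168*√3 ≈ -549.98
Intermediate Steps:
t(k) = k^(3/2)
A(V) = -¾ + V/4 (A(V) = -5/4 + (2 + V)/4 = -5/4 + (½ + V/4) = -¾ + V/4)
c(Q, G) = ¾ + G - Q^(3/2)/4 (c(Q, G) = G - (-¾ + Q^(3/2)/4) = G + (¾ - Q^(3/2)/4) = ¾ + G - Q^(3/2)/4)
c(12, -10)*(38 - 1*10) = (¾ - 10 - 6*√3)*(38 - 1*10) = (¾ - 10 - 6*√3)*(38 - 10) = (¾ - 10 - 6*√3)*28 = (-37/4 - 6*√3)*28 = -259 - 168*√3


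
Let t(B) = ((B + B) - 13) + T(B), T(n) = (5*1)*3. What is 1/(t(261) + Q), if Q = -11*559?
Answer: -1/5625 ≈ -0.00017778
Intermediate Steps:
T(n) = 15 (T(n) = 5*3 = 15)
t(B) = 2 + 2*B (t(B) = ((B + B) - 13) + 15 = (2*B - 13) + 15 = (-13 + 2*B) + 15 = 2 + 2*B)
Q = -6149
1/(t(261) + Q) = 1/((2 + 2*261) - 6149) = 1/((2 + 522) - 6149) = 1/(524 - 6149) = 1/(-5625) = -1/5625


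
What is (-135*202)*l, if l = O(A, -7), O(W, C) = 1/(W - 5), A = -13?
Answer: 1515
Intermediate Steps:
O(W, C) = 1/(-5 + W)
l = -1/18 (l = 1/(-5 - 13) = 1/(-18) = -1/18 ≈ -0.055556)
(-135*202)*l = -135*202*(-1/18) = -27270*(-1/18) = 1515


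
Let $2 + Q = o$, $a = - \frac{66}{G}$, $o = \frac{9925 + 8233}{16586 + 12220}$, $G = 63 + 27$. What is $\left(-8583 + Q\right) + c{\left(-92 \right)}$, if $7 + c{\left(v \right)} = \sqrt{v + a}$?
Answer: $- \frac{123741497}{14403} + \frac{i \sqrt{20865}}{15} \approx -8591.4 + 9.6298 i$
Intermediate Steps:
$G = 90$
$o = \frac{9079}{14403}$ ($o = \frac{18158}{28806} = 18158 \cdot \frac{1}{28806} = \frac{9079}{14403} \approx 0.63035$)
$a = - \frac{11}{15}$ ($a = - \frac{66}{90} = \left(-66\right) \frac{1}{90} = - \frac{11}{15} \approx -0.73333$)
$Q = - \frac{19727}{14403}$ ($Q = -2 + \frac{9079}{14403} = - \frac{19727}{14403} \approx -1.3696$)
$c{\left(v \right)} = -7 + \sqrt{- \frac{11}{15} + v}$ ($c{\left(v \right)} = -7 + \sqrt{v - \frac{11}{15}} = -7 + \sqrt{- \frac{11}{15} + v}$)
$\left(-8583 + Q\right) + c{\left(-92 \right)} = \left(-8583 - \frac{19727}{14403}\right) - \left(7 - \frac{\sqrt{-165 + 225 \left(-92\right)}}{15}\right) = - \frac{123640676}{14403} - \left(7 - \frac{\sqrt{-165 - 20700}}{15}\right) = - \frac{123640676}{14403} - \left(7 - \frac{\sqrt{-20865}}{15}\right) = - \frac{123640676}{14403} - \left(7 - \frac{i \sqrt{20865}}{15}\right) = - \frac{123741497}{14403} + \frac{i \sqrt{20865}}{15}$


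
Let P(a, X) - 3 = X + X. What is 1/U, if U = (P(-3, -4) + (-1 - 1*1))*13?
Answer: -1/91 ≈ -0.010989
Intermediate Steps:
P(a, X) = 3 + 2*X (P(a, X) = 3 + (X + X) = 3 + 2*X)
U = -91 (U = ((3 + 2*(-4)) + (-1 - 1*1))*13 = ((3 - 8) + (-1 - 1))*13 = (-5 - 2)*13 = -7*13 = -91)
1/U = 1/(-91) = -1/91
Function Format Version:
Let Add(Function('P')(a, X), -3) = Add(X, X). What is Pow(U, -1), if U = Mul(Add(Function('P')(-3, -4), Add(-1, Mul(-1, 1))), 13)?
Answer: Rational(-1, 91) ≈ -0.010989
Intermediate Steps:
Function('P')(a, X) = Add(3, Mul(2, X)) (Function('P')(a, X) = Add(3, Add(X, X)) = Add(3, Mul(2, X)))
U = -91 (U = Mul(Add(Add(3, Mul(2, -4)), Add(-1, Mul(-1, 1))), 13) = Mul(Add(Add(3, -8), Add(-1, -1)), 13) = Mul(Add(-5, -2), 13) = Mul(-7, 13) = -91)
Pow(U, -1) = Pow(-91, -1) = Rational(-1, 91)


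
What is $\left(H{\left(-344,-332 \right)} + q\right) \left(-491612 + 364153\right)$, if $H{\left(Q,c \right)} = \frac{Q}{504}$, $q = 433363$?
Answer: $- \frac{3479863440134}{63} \approx -5.5236 \cdot 10^{10}$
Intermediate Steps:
$H{\left(Q,c \right)} = \frac{Q}{504}$ ($H{\left(Q,c \right)} = Q \frac{1}{504} = \frac{Q}{504}$)
$\left(H{\left(-344,-332 \right)} + q\right) \left(-491612 + 364153\right) = \left(\frac{1}{504} \left(-344\right) + 433363\right) \left(-491612 + 364153\right) = \left(- \frac{43}{63} + 433363\right) \left(-127459\right) = \frac{27301826}{63} \left(-127459\right) = - \frac{3479863440134}{63}$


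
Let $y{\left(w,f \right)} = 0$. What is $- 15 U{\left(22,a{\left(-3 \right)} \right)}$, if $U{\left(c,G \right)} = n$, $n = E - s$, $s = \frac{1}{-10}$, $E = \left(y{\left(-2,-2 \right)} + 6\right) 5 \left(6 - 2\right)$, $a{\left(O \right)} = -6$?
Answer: $- \frac{3603}{2} \approx -1801.5$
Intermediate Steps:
$E = 120$ ($E = \left(0 + 6\right) 5 \left(6 - 2\right) = 6 \cdot 5 \cdot 4 = 30 \cdot 4 = 120$)
$s = - \frac{1}{10} \approx -0.1$
$n = \frac{1201}{10}$ ($n = 120 - - \frac{1}{10} = 120 + \frac{1}{10} = \frac{1201}{10} \approx 120.1$)
$U{\left(c,G \right)} = \frac{1201}{10}$
$- 15 U{\left(22,a{\left(-3 \right)} \right)} = \left(-15\right) \frac{1201}{10} = - \frac{3603}{2}$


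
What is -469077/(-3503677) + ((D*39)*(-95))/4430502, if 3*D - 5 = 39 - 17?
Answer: 217935164121/1724783106206 ≈ 0.12636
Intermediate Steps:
D = 9 (D = 5/3 + (39 - 17)/3 = 5/3 + (⅓)*22 = 5/3 + 22/3 = 9)
-469077/(-3503677) + ((D*39)*(-95))/4430502 = -469077/(-3503677) + ((9*39)*(-95))/4430502 = -469077*(-1/3503677) + (351*(-95))*(1/4430502) = 469077/3503677 - 33345*1/4430502 = 469077/3503677 - 3705/492278 = 217935164121/1724783106206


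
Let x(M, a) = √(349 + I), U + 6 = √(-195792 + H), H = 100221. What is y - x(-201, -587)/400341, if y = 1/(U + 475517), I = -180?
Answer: (-39*√10619 + 5781302*I)/(400341*(-475511*I + 3*√10619)) ≈ -3.0369e-5 - 1.3672e-9*I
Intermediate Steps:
U = -6 + 3*I*√10619 (U = -6 + √(-195792 + 100221) = -6 + √(-95571) = -6 + 3*I*√10619 ≈ -6.0 + 309.15*I)
x(M, a) = 13 (x(M, a) = √(349 - 180) = √169 = 13)
y = 1/(475511 + 3*I*√10619) (y = 1/((-6 + 3*I*√10619) + 475517) = 1/(475511 + 3*I*√10619) ≈ 2.103e-6 - 1.37e-9*I)
y - x(-201, -587)/400341 = (475511/226110806692 - 3*I*√10619/226110806692) - 13/400341 = -2749073937745/90521426461881972 - 3*I*√10619/226110806692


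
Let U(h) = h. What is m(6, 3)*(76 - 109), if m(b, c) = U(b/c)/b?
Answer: -11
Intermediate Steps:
m(b, c) = 1/c (m(b, c) = (b/c)/b = 1/c)
m(6, 3)*(76 - 109) = (76 - 109)/3 = (1/3)*(-33) = -11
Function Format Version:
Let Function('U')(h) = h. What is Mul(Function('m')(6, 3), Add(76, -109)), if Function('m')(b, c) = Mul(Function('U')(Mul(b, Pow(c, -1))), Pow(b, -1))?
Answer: -11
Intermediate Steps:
Function('m')(b, c) = Pow(c, -1) (Function('m')(b, c) = Mul(Mul(b, Pow(c, -1)), Pow(b, -1)) = Pow(c, -1))
Mul(Function('m')(6, 3), Add(76, -109)) = Mul(Pow(3, -1), Add(76, -109)) = Mul(Rational(1, 3), -33) = -11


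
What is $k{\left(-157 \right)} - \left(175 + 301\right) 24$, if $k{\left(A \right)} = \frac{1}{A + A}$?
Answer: $- \frac{3587137}{314} \approx -11424.0$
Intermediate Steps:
$k{\left(A \right)} = \frac{1}{2 A}$
$k{\left(-157 \right)} - \left(175 + 301\right) 24 = \frac{1}{2 \left(-157\right)} - \left(175 + 301\right) 24 = \frac{1}{2} \left(- \frac{1}{157}\right) - 476 \cdot 24 = - \frac{1}{314} - 11424 = - \frac{3587137}{314}$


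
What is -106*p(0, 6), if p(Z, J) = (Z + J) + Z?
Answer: -636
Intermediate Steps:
p(Z, J) = J + 2*Z (p(Z, J) = (J + Z) + Z = J + 2*Z)
-106*p(0, 6) = -106*(6 + 2*0) = -106*(6 + 0) = -106*6 = -636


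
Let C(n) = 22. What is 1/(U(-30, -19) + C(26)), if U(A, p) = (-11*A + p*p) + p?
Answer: 1/694 ≈ 0.0014409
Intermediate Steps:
U(A, p) = p + p² - 11*A (U(A, p) = (-11*A + p²) + p = (p² - 11*A) + p = p + p² - 11*A)
1/(U(-30, -19) + C(26)) = 1/((-19 + (-19)² - 11*(-30)) + 22) = 1/((-19 + 361 + 330) + 22) = 1/(672 + 22) = 1/694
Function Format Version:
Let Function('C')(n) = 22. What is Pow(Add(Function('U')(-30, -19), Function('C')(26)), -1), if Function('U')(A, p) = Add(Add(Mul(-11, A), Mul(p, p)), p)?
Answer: Rational(1, 694) ≈ 0.0014409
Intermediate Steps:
Function('U')(A, p) = Add(p, Pow(p, 2), Mul(-11, A)) (Function('U')(A, p) = Add(Add(Mul(-11, A), Pow(p, 2)), p) = Add(Add(Pow(p, 2), Mul(-11, A)), p) = Add(p, Pow(p, 2), Mul(-11, A)))
Pow(Add(Function('U')(-30, -19), Function('C')(26)), -1) = Pow(Add(Add(-19, Pow(-19, 2), Mul(-11, -30)), 22), -1) = Pow(Add(Add(-19, 361, 330), 22), -1) = Pow(Add(672, 22), -1) = Pow(694, -1) = Rational(1, 694)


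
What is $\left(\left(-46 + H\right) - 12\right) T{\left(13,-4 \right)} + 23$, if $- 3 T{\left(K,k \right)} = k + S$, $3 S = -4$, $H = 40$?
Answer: $-9$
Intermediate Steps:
$S = - \frac{4}{3}$ ($S = \frac{1}{3} \left(-4\right) = - \frac{4}{3} \approx -1.3333$)
$T{\left(K,k \right)} = \frac{4}{9} - \frac{k}{3}$ ($T{\left(K,k \right)} = - \frac{k - \frac{4}{3}}{3} = - \frac{- \frac{4}{3} + k}{3} = \frac{4}{9} - \frac{k}{3}$)
$\left(\left(-46 + H\right) - 12\right) T{\left(13,-4 \right)} + 23 = \left(\left(-46 + 40\right) - 12\right) \left(\frac{4}{9} - - \frac{4}{3}\right) + 23 = \left(-6 - 12\right) \left(\frac{4}{9} + \frac{4}{3}\right) + 23 = \left(-18\right) \frac{16}{9} + 23 = -32 + 23 = -9$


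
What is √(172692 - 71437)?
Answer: √101255 ≈ 318.21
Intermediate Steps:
√(172692 - 71437) = √101255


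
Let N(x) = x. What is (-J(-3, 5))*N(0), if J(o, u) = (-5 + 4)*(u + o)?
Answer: 0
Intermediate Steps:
J(o, u) = -o - u (J(o, u) = -(o + u) = -o - u)
(-J(-3, 5))*N(0) = -(-1*(-3) - 1*5)*0 = -(3 - 5)*0 = -1*(-2)*0 = 2*0 = 0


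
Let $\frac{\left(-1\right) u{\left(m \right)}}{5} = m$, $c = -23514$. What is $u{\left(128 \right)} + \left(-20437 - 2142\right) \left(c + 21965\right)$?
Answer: $34974231$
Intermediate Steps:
$u{\left(m \right)} = - 5 m$
$u{\left(128 \right)} + \left(-20437 - 2142\right) \left(c + 21965\right) = \left(-5\right) 128 + \left(-20437 - 2142\right) \left(-23514 + 21965\right) = -640 - -34974871 = -640 + 34974871 = 34974231$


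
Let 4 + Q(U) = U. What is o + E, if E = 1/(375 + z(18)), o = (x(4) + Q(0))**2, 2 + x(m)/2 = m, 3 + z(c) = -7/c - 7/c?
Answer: 9/3341 ≈ 0.0026938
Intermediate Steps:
z(c) = -3 - 14/c (z(c) = -3 + (-7/c - 7/c) = -3 - 14/c)
x(m) = -4 + 2*m
Q(U) = -4 + U
o = 0 (o = ((-4 + 2*4) + (-4 + 0))**2 = ((-4 + 8) - 4)**2 = (4 - 4)**2 = 0**2 = 0)
E = 9/3341 (E = 1/(375 + (-3 - 14/18)) = 1/(375 + (-3 - 14*1/18)) = 1/(375 + (-3 - 7/9)) = 1/(375 - 34/9) = 1/(3341/9) = 9/3341 ≈ 0.0026938)
o + E = 0 + 9/3341 = 9/3341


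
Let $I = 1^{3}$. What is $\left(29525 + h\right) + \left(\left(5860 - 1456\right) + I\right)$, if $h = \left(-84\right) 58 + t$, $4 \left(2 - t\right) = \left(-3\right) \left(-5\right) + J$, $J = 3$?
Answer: $\frac{58111}{2} \approx 29056.0$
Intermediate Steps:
$I = 1$
$t = - \frac{5}{2}$ ($t = 2 - \frac{\left(-3\right) \left(-5\right) + 3}{4} = 2 - \frac{15 + 3}{4} = 2 - \frac{9}{2} = - \frac{5}{2} \approx -2.5$)
$h = - \frac{9749}{2}$ ($h = \left(-84\right) 58 - \frac{5}{2} = -4872 - \frac{5}{2} = - \frac{9749}{2} \approx -4874.5$)
$\left(29525 + h\right) + \left(\left(5860 - 1456\right) + I\right) = \left(29525 - \frac{9749}{2}\right) + \left(\left(5860 - 1456\right) + 1\right) = \frac{49301}{2} + \left(4404 + 1\right) = \frac{49301}{2} + 4405 = \frac{58111}{2}$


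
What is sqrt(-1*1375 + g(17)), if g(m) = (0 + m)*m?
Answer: I*sqrt(1086) ≈ 32.955*I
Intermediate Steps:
g(m) = m**2 (g(m) = m*m = m**2)
sqrt(-1*1375 + g(17)) = sqrt(-1*1375 + 17**2) = sqrt(-1375 + 289) = sqrt(-1086) = I*sqrt(1086)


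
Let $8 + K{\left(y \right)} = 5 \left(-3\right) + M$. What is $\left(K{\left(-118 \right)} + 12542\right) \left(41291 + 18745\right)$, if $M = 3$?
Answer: $751770792$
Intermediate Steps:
$K{\left(y \right)} = -20$ ($K{\left(y \right)} = -8 + \left(5 \left(-3\right) + 3\right) = -8 + \left(-15 + 3\right) = -8 - 12 = -20$)
$\left(K{\left(-118 \right)} + 12542\right) \left(41291 + 18745\right) = \left(-20 + 12542\right) \left(41291 + 18745\right) = 12522 \cdot 60036 = 751770792$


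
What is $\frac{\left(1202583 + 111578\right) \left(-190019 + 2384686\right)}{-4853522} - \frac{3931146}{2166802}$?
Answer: $- \frac{3124695961485453293}{5258310588322} \approx -5.9424 \cdot 10^{5}$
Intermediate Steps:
$\frac{\left(1202583 + 111578\right) \left(-190019 + 2384686\right)}{-4853522} - \frac{3931146}{2166802} = 1314161 \cdot 2194667 \left(- \frac{1}{4853522}\right) - \frac{1965573}{1083401} = 2884145779387 \left(- \frac{1}{4853522}\right) - \frac{1965573}{1083401} = - \frac{2884145779387}{4853522} - \frac{1965573}{1083401} = - \frac{3124695961485453293}{5258310588322}$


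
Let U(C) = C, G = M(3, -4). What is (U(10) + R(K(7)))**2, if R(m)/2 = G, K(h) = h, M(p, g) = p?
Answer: 256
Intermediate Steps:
G = 3
R(m) = 6 (R(m) = 2*3 = 6)
(U(10) + R(K(7)))**2 = (10 + 6)**2 = 16**2 = 256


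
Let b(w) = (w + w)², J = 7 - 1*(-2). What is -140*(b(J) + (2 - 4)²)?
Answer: -45920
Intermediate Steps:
J = 9 (J = 7 + 2 = 9)
b(w) = 4*w² (b(w) = (2*w)² = 4*w²)
-140*(b(J) + (2 - 4)²) = -140*(4*9² + (2 - 4)²) = -140*(4*81 + (-2)²) = -140*(324 + 4) = -140*328 = -45920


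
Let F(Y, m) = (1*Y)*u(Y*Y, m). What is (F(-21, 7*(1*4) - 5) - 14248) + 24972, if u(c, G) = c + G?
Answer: 980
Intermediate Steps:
u(c, G) = G + c
F(Y, m) = Y*(m + Y²) (F(Y, m) = (1*Y)*(m + Y*Y) = Y*(m + Y²))
(F(-21, 7*(1*4) - 5) - 14248) + 24972 = (-21*((7*(1*4) - 5) + (-21)²) - 14248) + 24972 = (-21*((7*4 - 5) + 441) - 14248) + 24972 = (-21*((28 - 5) + 441) - 14248) + 24972 = (-21*(23 + 441) - 14248) + 24972 = (-21*464 - 14248) + 24972 = (-9744 - 14248) + 24972 = -23992 + 24972 = 980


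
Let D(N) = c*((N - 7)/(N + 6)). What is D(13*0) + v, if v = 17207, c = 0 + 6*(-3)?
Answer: 17228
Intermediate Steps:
c = -18 (c = 0 - 18 = -18)
D(N) = -18*(-7 + N)/(6 + N) (D(N) = -18*(N - 7)/(N + 6) = -18*(-7 + N)/(6 + N))
D(13*0) + v = 18*(7 - 13*0)/(6 + 13*0) + 17207 = 18*(7 - 1*0)/(6 + 0) + 17207 = 18*(7 + 0)/6 + 17207 = 18*(⅙)*7 + 17207 = 21 + 17207 = 17228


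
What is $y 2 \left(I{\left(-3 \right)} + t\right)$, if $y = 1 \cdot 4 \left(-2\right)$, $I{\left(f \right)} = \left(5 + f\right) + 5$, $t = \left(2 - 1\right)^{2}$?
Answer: $-128$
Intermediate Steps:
$t = 1$ ($t = 1^{2} = 1$)
$I{\left(f \right)} = 10 + f$
$y = -8$ ($y = 4 \left(-2\right) = -8$)
$y 2 \left(I{\left(-3 \right)} + t\right) = \left(-8\right) 2 \left(\left(10 - 3\right) + 1\right) = - 16 \left(7 + 1\right) = \left(-16\right) 8 = -128$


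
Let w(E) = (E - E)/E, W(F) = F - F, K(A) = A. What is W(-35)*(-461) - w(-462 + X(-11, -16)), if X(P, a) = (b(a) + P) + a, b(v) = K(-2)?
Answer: 0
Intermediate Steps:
W(F) = 0
b(v) = -2
X(P, a) = -2 + P + a (X(P, a) = (-2 + P) + a = -2 + P + a)
w(E) = 0 (w(E) = 0/E = 0)
W(-35)*(-461) - w(-462 + X(-11, -16)) = 0*(-461) - 1*0 = 0 + 0 = 0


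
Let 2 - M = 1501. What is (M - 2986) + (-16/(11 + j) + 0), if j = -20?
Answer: -40349/9 ≈ -4483.2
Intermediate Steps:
M = -1499 (M = 2 - 1*1501 = 2 - 1501 = -1499)
(M - 2986) + (-16/(11 + j) + 0) = (-1499 - 2986) + (-16/(11 - 20) + 0) = -4485 + (-16/(-9) + 0) = -4485 + (-16*(-⅑) + 0) = -4485 + (16/9 + 0) = -4485 + 16/9 = -40349/9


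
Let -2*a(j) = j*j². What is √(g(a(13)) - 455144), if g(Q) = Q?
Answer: 29*I*√2170/2 ≈ 675.46*I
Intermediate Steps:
a(j) = -j³/2 (a(j) = -j*j²/2 = -j³/2)
√(g(a(13)) - 455144) = √(-½*13³ - 455144) = √(-½*2197 - 455144) = √(-2197/2 - 455144) = √(-912485/2) = 29*I*√2170/2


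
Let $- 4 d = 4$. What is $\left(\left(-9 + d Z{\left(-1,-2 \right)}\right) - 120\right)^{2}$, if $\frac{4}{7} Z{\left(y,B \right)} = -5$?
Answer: $\frac{231361}{16} \approx 14460.0$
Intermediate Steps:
$d = -1$ ($d = \left(- \frac{1}{4}\right) 4 = -1$)
$Z{\left(y,B \right)} = - \frac{35}{4}$ ($Z{\left(y,B \right)} = \frac{7}{4} \left(-5\right) = - \frac{35}{4}$)
$\left(\left(-9 + d Z{\left(-1,-2 \right)}\right) - 120\right)^{2} = \left(\left(-9 - - \frac{35}{4}\right) - 120\right)^{2} = \left(\left(-9 + \frac{35}{4}\right) - 120\right)^{2} = \left(- \frac{1}{4} - 120\right)^{2} = \left(- \frac{481}{4}\right)^{2} = \frac{231361}{16}$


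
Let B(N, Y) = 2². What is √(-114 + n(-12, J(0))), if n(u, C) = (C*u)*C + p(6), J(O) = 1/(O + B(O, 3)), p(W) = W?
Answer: I*√435/2 ≈ 10.428*I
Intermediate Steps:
B(N, Y) = 4
J(O) = 1/(4 + O) (J(O) = 1/(O + 4) = 1/(4 + O))
n(u, C) = 6 + u*C² (n(u, C) = (C*u)*C + 6 = u*C² + 6 = 6 + u*C²)
√(-114 + n(-12, J(0))) = √(-114 + (6 - 12/(4 + 0)²)) = √(-114 + (6 - 12*(1/4)²)) = √(-114 + (6 - 12*(¼)²)) = √(-114 + (6 - 12*1/16)) = √(-114 + (6 - ¾)) = √(-114 + 21/4) = √(-435/4) = I*√435/2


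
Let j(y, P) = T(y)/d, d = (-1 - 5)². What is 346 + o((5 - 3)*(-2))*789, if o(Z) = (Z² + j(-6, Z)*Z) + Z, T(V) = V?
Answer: 10340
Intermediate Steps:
d = 36 (d = (-6)² = 36)
j(y, P) = y/36
o(Z) = Z² + 5*Z/6 (o(Z) = (Z² + ((1/36)*(-6))*Z) + Z = (Z² - Z/6) + Z = Z² + 5*Z/6)
346 + o((5 - 3)*(-2))*789 = 346 + (((5 - 3)*(-2))*(5 + 6*((5 - 3)*(-2)))/6)*789 = 346 + ((2*(-2))*(5 + 6*(2*(-2)))/6)*789 = 346 + ((⅙)*(-4)*(5 + 6*(-4)))*789 = 346 + ((⅙)*(-4)*(5 - 24))*789 = 346 + ((⅙)*(-4)*(-19))*789 = 346 + (38/3)*789 = 346 + 9994 = 10340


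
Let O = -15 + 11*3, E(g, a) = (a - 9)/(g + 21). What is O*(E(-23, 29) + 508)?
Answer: 8964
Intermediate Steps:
E(g, a) = (-9 + a)/(21 + g)
O = 18 (O = -15 + 33 = 18)
O*(E(-23, 29) + 508) = 18*((-9 + 29)/(21 - 23) + 508) = 18*(20/(-2) + 508) = 18*(-1/2*20 + 508) = 18*(-10 + 508) = 18*498 = 8964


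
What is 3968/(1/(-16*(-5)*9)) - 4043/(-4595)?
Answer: 13127735243/4595 ≈ 2.8570e+6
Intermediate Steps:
3968/(1/(-16*(-5)*9)) - 4043/(-4595) = 3968/(1/(80*9)) - 4043*(-1/4595) = 3968/(1/720) + 4043/4595 = 3968*720 + 4043/4595 = 2856960 + 4043/4595 = 13127735243/4595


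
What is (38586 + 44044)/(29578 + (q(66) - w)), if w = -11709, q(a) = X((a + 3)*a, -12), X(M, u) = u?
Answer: 16526/8255 ≈ 2.0019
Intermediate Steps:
q(a) = -12
(38586 + 44044)/(29578 + (q(66) - w)) = (38586 + 44044)/(29578 + (-12 - 1*(-11709))) = 82630/(29578 + (-12 + 11709)) = 82630/(29578 + 11697) = 82630/41275 = 82630*(1/41275) = 16526/8255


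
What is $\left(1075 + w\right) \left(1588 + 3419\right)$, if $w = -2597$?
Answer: $-7620654$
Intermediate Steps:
$\left(1075 + w\right) \left(1588 + 3419\right) = \left(1075 - 2597\right) \left(1588 + 3419\right) = \left(-1522\right) 5007 = -7620654$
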